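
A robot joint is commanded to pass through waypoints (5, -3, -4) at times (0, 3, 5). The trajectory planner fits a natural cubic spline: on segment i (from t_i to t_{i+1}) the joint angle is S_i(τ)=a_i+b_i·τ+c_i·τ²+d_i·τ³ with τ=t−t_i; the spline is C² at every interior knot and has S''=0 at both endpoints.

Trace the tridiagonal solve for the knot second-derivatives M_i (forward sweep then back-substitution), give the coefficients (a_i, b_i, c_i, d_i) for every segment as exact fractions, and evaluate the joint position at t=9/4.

Δ: Δ0=-8/3, Δ1=-1/2
row 1: diag=10, rhs=13; c'=1/5, d'=13/10
back: M1=13/10
M: M0=0, M1=13/10, M2=0
seg 0: a=5, c=M0/2=0, d=(M1−M0)/(6·3)=13/180, b=Δ0−h0·(2M0+M1)/6=-199/60
seg 1: a=-3, c=M1/2=13/20, d=(M2−M1)/(6·2)=-13/120, b=Δ1−h1·(2M1+M2)/6=-41/30
t_q=9/4 → seg 0, τ=9/4; S=5+-199/60·τ+0·τ²+13/180·τ³=-2099/1280

  seg 0: a=5 b=-199/60 c=0 d=13/180
  seg 1: a=-3 b=-41/30 c=13/20 d=-13/120
S(9/4) = -2099/1280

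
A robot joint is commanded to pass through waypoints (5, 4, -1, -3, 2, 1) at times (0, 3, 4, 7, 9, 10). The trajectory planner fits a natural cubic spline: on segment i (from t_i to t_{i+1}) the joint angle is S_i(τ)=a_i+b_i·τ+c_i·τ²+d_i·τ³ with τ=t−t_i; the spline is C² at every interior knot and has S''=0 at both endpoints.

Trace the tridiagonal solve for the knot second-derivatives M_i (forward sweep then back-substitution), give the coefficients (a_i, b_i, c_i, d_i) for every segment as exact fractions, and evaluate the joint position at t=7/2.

  seg 0: a=5 b=2489/1548 c=0 d=-3005/13932
  seg 1: a=4 b=-3263/774 c=-3005/1548 d=199/172
  seg 2: a=-1 b=-7163/1548 c=592/387 d=-973/13932
  seg 3: a=-3 b=2063/774 c=155/172 d=-1523/3096
  seg 4: a=2 b=142/387 c=-529/258 d=529/774
S(7/2) = 19213/12384

Δ: Δ0=-1/3, Δ1=-5, Δ2=-2/3, Δ3=5/2, Δ4=-1
row 1: diag=8, rhs=-28; c'=1/8, d'=-7/2
row 2: denom=8−1·1/8=63/8; d'=(26−1·-7/2)/(63/8)=236/63
row 3: denom=10−3·8/21=62/7; d'=(19−3·236/63)/(62/7)=163/186
row 4: denom=6−2·7/31=172/31; d'=(-21−2·163/186)/(172/31)=-529/129
back: M4=-529/129
back: M3=163/186−7/31·-529/129=155/86
back: M2=236/63−8/21·155/86=1184/387
back: M1=-7/2−1/8·1184/387=-3005/774
M: M0=0, M1=-3005/774, M2=1184/387, M3=155/86, M4=-529/129, M5=0
seg 0: a=5, c=M0/2=0, d=(M1−M0)/(6·3)=-3005/13932, b=Δ0−h0·(2M0+M1)/6=2489/1548
seg 1: a=4, c=M1/2=-3005/1548, d=(M2−M1)/(6·1)=199/172, b=Δ1−h1·(2M1+M2)/6=-3263/774
seg 2: a=-1, c=M2/2=592/387, d=(M3−M2)/(6·3)=-973/13932, b=Δ2−h2·(2M2+M3)/6=-7163/1548
seg 3: a=-3, c=M3/2=155/172, d=(M4−M3)/(6·2)=-1523/3096, b=Δ3−h3·(2M3+M4)/6=2063/774
seg 4: a=2, c=M4/2=-529/258, d=(M5−M4)/(6·1)=529/774, b=Δ4−h4·(2M4+M5)/6=142/387
t_q=7/2 → seg 1, τ=1/2; S=4+-3263/774·τ+-3005/1548·τ²+199/172·τ³=19213/12384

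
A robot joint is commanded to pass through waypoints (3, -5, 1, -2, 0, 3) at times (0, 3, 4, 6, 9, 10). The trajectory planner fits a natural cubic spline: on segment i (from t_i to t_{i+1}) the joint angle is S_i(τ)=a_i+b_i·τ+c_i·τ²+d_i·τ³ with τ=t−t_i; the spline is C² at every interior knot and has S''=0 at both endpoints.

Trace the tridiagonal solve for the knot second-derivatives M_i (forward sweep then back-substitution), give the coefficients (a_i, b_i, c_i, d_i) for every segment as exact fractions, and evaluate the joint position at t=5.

  seg 0: a=3 b=-13413/2054 c=0 d=23807/55458
  seg 1: a=-5 b=5197/1027 c=23807/6162 d=-18017/6162
  seg 2: a=1 b=24745/6162 c=-15122/3081 d=6625/6162
  seg 3: a=-2 b=-429/158 c=4753/3081 d=-7679/55458
  seg 4: a=0 b=2878/1027 c=609/2054 d=-203/2054
S(5) = 3644/3081

Δ: Δ0=-8/3, Δ1=6, Δ2=-3/2, Δ3=2/3, Δ4=3
row 1: diag=8, rhs=52; c'=1/8, d'=13/2
row 2: denom=6−1·1/8=47/8; d'=(-45−1·13/2)/(47/8)=-412/47
row 3: denom=10−2·16/47=438/47; d'=(13−2·-412/47)/(438/47)=1435/438
row 4: denom=8−3·47/146=1027/146; d'=(14−3·1435/438)/(1027/146)=609/1027
back: M4=609/1027
back: M3=1435/438−47/146·609/1027=9506/3081
back: M2=-412/47−16/47·9506/3081=-30244/3081
back: M1=13/2−1/8·-30244/3081=23807/3081
M: M0=0, M1=23807/3081, M2=-30244/3081, M3=9506/3081, M4=609/1027, M5=0
seg 0: a=3, c=M0/2=0, d=(M1−M0)/(6·3)=23807/55458, b=Δ0−h0·(2M0+M1)/6=-13413/2054
seg 1: a=-5, c=M1/2=23807/6162, d=(M2−M1)/(6·1)=-18017/6162, b=Δ1−h1·(2M1+M2)/6=5197/1027
seg 2: a=1, c=M2/2=-15122/3081, d=(M3−M2)/(6·2)=6625/6162, b=Δ2−h2·(2M2+M3)/6=24745/6162
seg 3: a=-2, c=M3/2=4753/3081, d=(M4−M3)/(6·3)=-7679/55458, b=Δ3−h3·(2M3+M4)/6=-429/158
seg 4: a=0, c=M4/2=609/2054, d=(M5−M4)/(6·1)=-203/2054, b=Δ4−h4·(2M4+M5)/6=2878/1027
t_q=5 → seg 2, τ=1; S=1+24745/6162·τ+-15122/3081·τ²+6625/6162·τ³=3644/3081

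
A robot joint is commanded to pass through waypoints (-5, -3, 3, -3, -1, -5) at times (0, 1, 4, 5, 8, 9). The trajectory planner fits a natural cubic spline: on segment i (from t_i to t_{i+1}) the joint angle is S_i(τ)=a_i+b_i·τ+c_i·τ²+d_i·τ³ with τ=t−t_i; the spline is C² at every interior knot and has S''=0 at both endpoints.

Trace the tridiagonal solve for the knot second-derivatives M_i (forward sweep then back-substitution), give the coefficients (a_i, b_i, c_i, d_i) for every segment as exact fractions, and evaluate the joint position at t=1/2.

  seg 0: a=-5 b=4400/2961 c=0 d=1522/2961
  seg 1: a=-3 b=8966/2961 c=1522/987 d=-16742/26649
  seg 2: a=3 b=-13864/2961 c=-12176/2961 d=394/141
  seg 3: a=-3 b=-13394/2961 c=12646/2961 d=-22570/26649
  seg 4: a=-1 b=-5228/2961 c=-3308/987 d=3308/2961
S(1/2) = -16553/3948

Δ: Δ0=2, Δ1=2, Δ2=-6, Δ3=2/3, Δ4=-4
row 1: diag=8, rhs=0; c'=3/8, d'=0
row 2: denom=8−3·3/8=55/8; d'=(-48−3·0)/(55/8)=-384/55
row 3: denom=8−1·8/55=432/55; d'=(40−1·-384/55)/(432/55)=323/54
row 4: denom=8−3·55/144=329/48; d'=(-28−3·323/54)/(329/48)=-6616/987
back: M4=-6616/987
back: M3=323/54−55/144·-6616/987=25292/2961
back: M2=-384/55−8/55·25292/2961=-24352/2961
back: M1=0−3/8·-24352/2961=3044/987
M: M0=0, M1=3044/987, M2=-24352/2961, M3=25292/2961, M4=-6616/987, M5=0
seg 0: a=-5, c=M0/2=0, d=(M1−M0)/(6·1)=1522/2961, b=Δ0−h0·(2M0+M1)/6=4400/2961
seg 1: a=-3, c=M1/2=1522/987, d=(M2−M1)/(6·3)=-16742/26649, b=Δ1−h1·(2M1+M2)/6=8966/2961
seg 2: a=3, c=M2/2=-12176/2961, d=(M3−M2)/(6·1)=394/141, b=Δ2−h2·(2M2+M3)/6=-13864/2961
seg 3: a=-3, c=M3/2=12646/2961, d=(M4−M3)/(6·3)=-22570/26649, b=Δ3−h3·(2M3+M4)/6=-13394/2961
seg 4: a=-1, c=M4/2=-3308/987, d=(M5−M4)/(6·1)=3308/2961, b=Δ4−h4·(2M4+M5)/6=-5228/2961
t_q=1/2 → seg 0, τ=1/2; S=-5+4400/2961·τ+0·τ²+1522/2961·τ³=-16553/3948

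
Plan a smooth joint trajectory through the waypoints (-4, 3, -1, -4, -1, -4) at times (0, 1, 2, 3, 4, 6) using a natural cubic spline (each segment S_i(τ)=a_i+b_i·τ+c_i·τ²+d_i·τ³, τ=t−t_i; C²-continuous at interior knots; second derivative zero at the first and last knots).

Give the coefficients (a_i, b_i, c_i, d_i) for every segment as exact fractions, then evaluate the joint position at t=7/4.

  seg 0: a=-4 b=2117/214 c=0 d=-619/214
  seg 1: a=3 b=130/107 c=-1857/214 d=741/214
  seg 2: a=-1 b=-1231/214 c=183/107 d=223/214
  seg 3: a=-4 b=85/107 c=1035/214 d=-563/214
  seg 4: a=-1 b=551/214 c=-327/107 d=109/214
S(7/4) = 6723/13696

Δ: Δ0=7, Δ1=-4, Δ2=-3, Δ3=3, Δ4=-3/2
row 1: diag=4, rhs=-66; c'=1/4, d'=-33/2
row 2: denom=4−1·1/4=15/4; d'=(6−1·-33/2)/(15/4)=6
row 3: denom=4−1·4/15=56/15; d'=(36−1·6)/(56/15)=225/28
row 4: denom=6−1·15/56=321/56; d'=(-27−1·225/28)/(321/56)=-654/107
back: M4=-654/107
back: M3=225/28−15/56·-654/107=1035/107
back: M2=6−4/15·1035/107=366/107
back: M1=-33/2−1/4·366/107=-1857/107
M: M0=0, M1=-1857/107, M2=366/107, M3=1035/107, M4=-654/107, M5=0
seg 0: a=-4, c=M0/2=0, d=(M1−M0)/(6·1)=-619/214, b=Δ0−h0·(2M0+M1)/6=2117/214
seg 1: a=3, c=M1/2=-1857/214, d=(M2−M1)/(6·1)=741/214, b=Δ1−h1·(2M1+M2)/6=130/107
seg 2: a=-1, c=M2/2=183/107, d=(M3−M2)/(6·1)=223/214, b=Δ2−h2·(2M2+M3)/6=-1231/214
seg 3: a=-4, c=M3/2=1035/214, d=(M4−M3)/(6·1)=-563/214, b=Δ3−h3·(2M3+M4)/6=85/107
seg 4: a=-1, c=M4/2=-327/107, d=(M5−M4)/(6·2)=109/214, b=Δ4−h4·(2M4+M5)/6=551/214
t_q=7/4 → seg 1, τ=3/4; S=3+130/107·τ+-1857/214·τ²+741/214·τ³=6723/13696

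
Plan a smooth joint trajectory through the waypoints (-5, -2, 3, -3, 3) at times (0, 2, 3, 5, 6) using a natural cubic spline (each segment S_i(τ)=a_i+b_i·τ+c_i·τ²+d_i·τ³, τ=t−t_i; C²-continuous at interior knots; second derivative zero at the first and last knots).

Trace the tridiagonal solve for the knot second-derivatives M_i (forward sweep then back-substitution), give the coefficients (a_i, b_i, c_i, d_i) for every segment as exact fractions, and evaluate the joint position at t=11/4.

Δ: Δ0=3/2, Δ1=5, Δ2=-3, Δ3=6
row 1: diag=6, rhs=21; c'=1/6, d'=7/2
row 2: denom=6−1·1/6=35/6; d'=(-48−1·7/2)/(35/6)=-309/35
row 3: denom=6−2·12/35=186/35; d'=(54−2·-309/35)/(186/35)=418/31
back: M3=418/31
back: M2=-309/35−12/35·418/31=-417/31
back: M1=7/2−1/6·-417/31=178/31
M: M0=0, M1=178/31, M2=-417/31, M3=418/31, M4=0
seg 0: a=-5, c=M0/2=0, d=(M1−M0)/(6·2)=89/186, b=Δ0−h0·(2M0+M1)/6=-77/186
seg 1: a=-2, c=M1/2=89/31, d=(M2−M1)/(6·1)=-595/186, b=Δ1−h1·(2M1+M2)/6=991/186
seg 2: a=3, c=M2/2=-417/62, d=(M3−M2)/(6·2)=835/372, b=Δ2−h2·(2M2+M3)/6=137/93
seg 3: a=-3, c=M3/2=209/31, d=(M4−M3)/(6·1)=-209/93, b=Δ3−h3·(2M3+M4)/6=140/93
t_q=11/4 → seg 1, τ=3/4; S=-2+991/186·τ+89/31·τ²+-595/186·τ³=8973/3968

  seg 0: a=-5 b=-77/186 c=0 d=89/186
  seg 1: a=-2 b=991/186 c=89/31 d=-595/186
  seg 2: a=3 b=137/93 c=-417/62 d=835/372
  seg 3: a=-3 b=140/93 c=209/31 d=-209/93
S(11/4) = 8973/3968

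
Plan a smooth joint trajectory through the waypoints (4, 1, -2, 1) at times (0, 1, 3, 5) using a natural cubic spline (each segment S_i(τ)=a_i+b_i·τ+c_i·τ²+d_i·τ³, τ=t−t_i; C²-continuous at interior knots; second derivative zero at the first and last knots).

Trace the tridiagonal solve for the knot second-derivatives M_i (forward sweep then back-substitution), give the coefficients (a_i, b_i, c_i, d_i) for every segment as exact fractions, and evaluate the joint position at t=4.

  seg 0: a=4 b=-69/22 c=0 d=3/22
  seg 1: a=1 b=-30/11 c=9/22 d=9/88
  seg 2: a=-2 b=3/22 c=45/44 d=-15/88
S(4) = -89/88

Δ: Δ0=-3, Δ1=-3/2, Δ2=3/2
row 1: diag=6, rhs=9; c'=1/3, d'=3/2
row 2: denom=8−2·1/3=22/3; d'=(18−2·3/2)/(22/3)=45/22
back: M2=45/22
back: M1=3/2−1/3·45/22=9/11
M: M0=0, M1=9/11, M2=45/22, M3=0
seg 0: a=4, c=M0/2=0, d=(M1−M0)/(6·1)=3/22, b=Δ0−h0·(2M0+M1)/6=-69/22
seg 1: a=1, c=M1/2=9/22, d=(M2−M1)/(6·2)=9/88, b=Δ1−h1·(2M1+M2)/6=-30/11
seg 2: a=-2, c=M2/2=45/44, d=(M3−M2)/(6·2)=-15/88, b=Δ2−h2·(2M2+M3)/6=3/22
t_q=4 → seg 2, τ=1; S=-2+3/22·τ+45/44·τ²+-15/88·τ³=-89/88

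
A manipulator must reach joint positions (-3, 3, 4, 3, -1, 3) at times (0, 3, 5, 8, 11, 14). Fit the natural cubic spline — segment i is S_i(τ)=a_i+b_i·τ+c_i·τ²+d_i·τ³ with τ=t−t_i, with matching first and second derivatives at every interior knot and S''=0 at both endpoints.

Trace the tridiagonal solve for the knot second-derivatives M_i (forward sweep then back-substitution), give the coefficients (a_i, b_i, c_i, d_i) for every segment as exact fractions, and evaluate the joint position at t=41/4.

  seg 0: a=-3 b=1613/660 c=0 d=-293/5940
  seg 1: a=3 b=367/330 c=-293/660 d=91/1320
  seg 2: a=4 b=9/55 c=-1/33 d=-67/1485
  seg 3: a=3 b=-68/55 c=-24/55 d=40/297
  seg 4: a=-1 b=-12/55 c=128/165 d=-128/1485
S(41/4) = -201/440

Δ: Δ0=2, Δ1=1/2, Δ2=-1/3, Δ3=-4/3, Δ4=4/3
row 1: diag=10, rhs=-9; c'=1/5, d'=-9/10
row 2: denom=10−2·1/5=48/5; d'=(-5−2·-9/10)/(48/5)=-1/3
row 3: denom=12−3·5/16=177/16; d'=(-6−3·-1/3)/(177/16)=-80/177
row 4: denom=12−3·16/59=660/59; d'=(16−3·-80/177)/(660/59)=256/165
back: M4=256/165
back: M3=-80/177−16/59·256/165=-48/55
back: M2=-1/3−5/16·-48/55=-2/33
back: M1=-9/10−1/5·-2/33=-293/330
M: M0=0, M1=-293/330, M2=-2/33, M3=-48/55, M4=256/165, M5=0
seg 0: a=-3, c=M0/2=0, d=(M1−M0)/(6·3)=-293/5940, b=Δ0−h0·(2M0+M1)/6=1613/660
seg 1: a=3, c=M1/2=-293/660, d=(M2−M1)/(6·2)=91/1320, b=Δ1−h1·(2M1+M2)/6=367/330
seg 2: a=4, c=M2/2=-1/33, d=(M3−M2)/(6·3)=-67/1485, b=Δ2−h2·(2M2+M3)/6=9/55
seg 3: a=3, c=M3/2=-24/55, d=(M4−M3)/(6·3)=40/297, b=Δ3−h3·(2M3+M4)/6=-68/55
seg 4: a=-1, c=M4/2=128/165, d=(M5−M4)/(6·3)=-128/1485, b=Δ4−h4·(2M4+M5)/6=-12/55
t_q=41/4 → seg 3, τ=9/4; S=3+-68/55·τ+-24/55·τ²+40/297·τ³=-201/440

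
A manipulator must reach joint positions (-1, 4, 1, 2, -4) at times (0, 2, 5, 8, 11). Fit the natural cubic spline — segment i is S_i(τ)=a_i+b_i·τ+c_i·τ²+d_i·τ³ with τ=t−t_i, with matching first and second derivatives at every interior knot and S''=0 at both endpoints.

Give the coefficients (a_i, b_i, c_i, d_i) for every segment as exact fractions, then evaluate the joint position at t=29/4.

Δ: Δ0=5/2, Δ1=-1, Δ2=1/3, Δ3=-2
row 1: diag=10, rhs=-21; c'=3/10, d'=-21/10
row 2: denom=12−3·3/10=111/10; d'=(8−3·-21/10)/(111/10)=143/111
row 3: denom=12−3·10/37=414/37; d'=(-14−3·143/111)/(414/37)=-661/414
back: M3=-661/414
back: M2=143/111−10/37·-661/414=356/207
back: M1=-21/10−3/10·356/207=-361/138
M: M0=0, M1=-361/138, M2=356/207, M3=-661/414, M4=0
seg 0: a=-1, c=M0/2=0, d=(M1−M0)/(6·2)=-361/1656, b=Δ0−h0·(2M0+M1)/6=698/207
seg 1: a=4, c=M1/2=-361/276, d=(M2−M1)/(6·3)=1795/7452, b=Δ1−h1·(2M1+M2)/6=313/414
seg 2: a=1, c=M2/2=178/207, d=(M3−M2)/(6·3)=-1373/7452, b=Δ2−h2·(2M2+M3)/6=-487/828
seg 3: a=2, c=M3/2=-661/828, d=(M4−M3)/(6·3)=661/7452, b=Δ3−h3·(2M3+M4)/6=-167/414
t_q=29/4 → seg 2, τ=9/4; S=1+-487/828·τ+178/207·τ²+-1373/7452·τ³=11371/5888

  seg 0: a=-1 b=698/207 c=0 d=-361/1656
  seg 1: a=4 b=313/414 c=-361/276 d=1795/7452
  seg 2: a=1 b=-487/828 c=178/207 d=-1373/7452
  seg 3: a=2 b=-167/414 c=-661/828 d=661/7452
S(29/4) = 11371/5888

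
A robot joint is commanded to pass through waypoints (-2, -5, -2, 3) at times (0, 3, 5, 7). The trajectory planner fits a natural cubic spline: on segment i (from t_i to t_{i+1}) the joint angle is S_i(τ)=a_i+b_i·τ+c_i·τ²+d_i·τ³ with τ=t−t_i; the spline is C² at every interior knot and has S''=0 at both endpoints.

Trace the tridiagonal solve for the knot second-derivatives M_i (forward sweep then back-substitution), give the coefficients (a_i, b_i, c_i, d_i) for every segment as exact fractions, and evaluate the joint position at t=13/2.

Δ: Δ0=-1, Δ1=3/2, Δ2=5/2
row 1: diag=10, rhs=15; c'=1/5, d'=3/2
row 2: denom=8−2·1/5=38/5; d'=(6−2·3/2)/(38/5)=15/38
back: M2=15/38
back: M1=3/2−1/5·15/38=27/19
M: M0=0, M1=27/19, M2=15/38, M3=0
seg 0: a=-2, c=M0/2=0, d=(M1−M0)/(6·3)=3/38, b=Δ0−h0·(2M0+M1)/6=-65/38
seg 1: a=-5, c=M1/2=27/38, d=(M2−M1)/(6·2)=-13/152, b=Δ1−h1·(2M1+M2)/6=8/19
seg 2: a=-2, c=M2/2=15/76, d=(M3−M2)/(6·2)=-5/152, b=Δ2−h2·(2M2+M3)/6=85/38
t_q=13/2 → seg 2, τ=3/2; S=-2+85/38·τ+15/76·τ²+-5/152·τ³=2053/1216

  seg 0: a=-2 b=-65/38 c=0 d=3/38
  seg 1: a=-5 b=8/19 c=27/38 d=-13/152
  seg 2: a=-2 b=85/38 c=15/76 d=-5/152
S(13/2) = 2053/1216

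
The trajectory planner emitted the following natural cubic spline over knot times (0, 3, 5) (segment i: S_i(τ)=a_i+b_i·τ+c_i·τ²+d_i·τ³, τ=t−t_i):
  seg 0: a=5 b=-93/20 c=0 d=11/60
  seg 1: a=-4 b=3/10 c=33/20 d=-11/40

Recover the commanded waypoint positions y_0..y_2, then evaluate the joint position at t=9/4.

y_0 = S_0(0) = a_0 = 5
y_1 = S_1(0) = a_1 = -4
y_2 = S_1(2) = 1
t_q=9/4 is in segment 0 (τ=9/4); S_0(τ)=-4319/1280

y_0=5 y_1=-4 y_2=1
S(9/4) = -4319/1280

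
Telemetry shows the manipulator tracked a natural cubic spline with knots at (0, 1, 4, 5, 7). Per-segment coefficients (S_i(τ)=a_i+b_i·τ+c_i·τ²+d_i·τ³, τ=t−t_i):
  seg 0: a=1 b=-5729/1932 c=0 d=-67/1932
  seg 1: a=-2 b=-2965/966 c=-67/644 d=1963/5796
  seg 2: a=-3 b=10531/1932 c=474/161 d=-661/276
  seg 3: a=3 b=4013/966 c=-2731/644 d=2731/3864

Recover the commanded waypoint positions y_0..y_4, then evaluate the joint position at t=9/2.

y_0=1 y_1=-2 y_2=-3 y_3=3 y_4=0
S(9/2) = 835/5152

y_0 = S_0(0) = a_0 = 1
y_1 = S_1(0) = a_1 = -2
y_2 = S_2(0) = a_2 = -3
y_3 = S_3(0) = a_3 = 3
y_4 = S_3(2) = 0
t_q=9/2 is in segment 2 (τ=1/2); S_2(τ)=835/5152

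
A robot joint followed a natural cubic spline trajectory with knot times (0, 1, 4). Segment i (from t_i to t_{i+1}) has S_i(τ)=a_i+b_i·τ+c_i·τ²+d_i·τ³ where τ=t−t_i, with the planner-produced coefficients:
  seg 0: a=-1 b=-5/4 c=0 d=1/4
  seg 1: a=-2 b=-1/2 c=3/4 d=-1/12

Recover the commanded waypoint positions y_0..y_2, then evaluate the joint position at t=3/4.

y_0 = S_0(0) = a_0 = -1
y_1 = S_1(0) = a_1 = -2
y_2 = S_1(3) = 1
t_q=3/4 is in segment 0 (τ=3/4); S_0(τ)=-469/256

y_0=-1 y_1=-2 y_2=1
S(3/4) = -469/256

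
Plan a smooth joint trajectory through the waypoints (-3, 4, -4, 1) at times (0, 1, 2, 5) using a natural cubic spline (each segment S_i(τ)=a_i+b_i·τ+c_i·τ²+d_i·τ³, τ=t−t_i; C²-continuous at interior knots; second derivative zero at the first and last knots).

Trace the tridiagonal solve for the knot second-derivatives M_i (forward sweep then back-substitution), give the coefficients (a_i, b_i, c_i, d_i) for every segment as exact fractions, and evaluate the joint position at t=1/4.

Δ: Δ0=7, Δ1=-8, Δ2=5/3
row 1: diag=4, rhs=-90; c'=1/4, d'=-45/2
row 2: denom=8−1·1/4=31/4; d'=(58−1·-45/2)/(31/4)=322/31
back: M2=322/31
back: M1=-45/2−1/4·322/31=-778/31
M: M0=0, M1=-778/31, M2=322/31, M3=0
seg 0: a=-3, c=M0/2=0, d=(M1−M0)/(6·1)=-389/93, b=Δ0−h0·(2M0+M1)/6=1040/93
seg 1: a=4, c=M1/2=-389/31, d=(M2−M1)/(6·1)=550/93, b=Δ1−h1·(2M1+M2)/6=-127/93
seg 2: a=-4, c=M2/2=161/31, d=(M3−M2)/(6·3)=-161/279, b=Δ2−h2·(2M2+M3)/6=-811/93
t_q=1/4 → seg 0, τ=1/4; S=-3+1040/93·τ+0·τ²+-389/93·τ³=-535/1984

  seg 0: a=-3 b=1040/93 c=0 d=-389/93
  seg 1: a=4 b=-127/93 c=-389/31 d=550/93
  seg 2: a=-4 b=-811/93 c=161/31 d=-161/279
S(1/4) = -535/1984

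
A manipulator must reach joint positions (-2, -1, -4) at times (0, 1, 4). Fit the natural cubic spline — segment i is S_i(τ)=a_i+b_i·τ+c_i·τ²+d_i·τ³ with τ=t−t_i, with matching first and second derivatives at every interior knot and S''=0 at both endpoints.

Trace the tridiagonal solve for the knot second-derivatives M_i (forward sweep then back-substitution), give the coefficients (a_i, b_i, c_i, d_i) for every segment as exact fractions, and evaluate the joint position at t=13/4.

  seg 0: a=-2 b=5/4 c=0 d=-1/4
  seg 1: a=-1 b=1/2 c=-3/4 d=1/12
S(13/4) = -697/256

Δ: Δ0=1, Δ1=-1
row 1: diag=8, rhs=-12; c'=3/8, d'=-3/2
back: M1=-3/2
M: M0=0, M1=-3/2, M2=0
seg 0: a=-2, c=M0/2=0, d=(M1−M0)/(6·1)=-1/4, b=Δ0−h0·(2M0+M1)/6=5/4
seg 1: a=-1, c=M1/2=-3/4, d=(M2−M1)/(6·3)=1/12, b=Δ1−h1·(2M1+M2)/6=1/2
t_q=13/4 → seg 1, τ=9/4; S=-1+1/2·τ+-3/4·τ²+1/12·τ³=-697/256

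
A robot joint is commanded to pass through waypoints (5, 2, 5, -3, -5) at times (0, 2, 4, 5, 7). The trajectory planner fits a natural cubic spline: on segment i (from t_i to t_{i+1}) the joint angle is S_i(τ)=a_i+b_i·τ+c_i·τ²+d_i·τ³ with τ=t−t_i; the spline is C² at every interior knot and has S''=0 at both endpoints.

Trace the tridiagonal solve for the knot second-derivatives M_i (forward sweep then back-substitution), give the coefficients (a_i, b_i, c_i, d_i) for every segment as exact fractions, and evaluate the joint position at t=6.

Δ: Δ0=-3/2, Δ1=3/2, Δ2=-8, Δ3=-1
row 1: diag=8, rhs=18; c'=1/4, d'=9/4
row 2: denom=6−2·1/4=11/2; d'=(-57−2·9/4)/(11/2)=-123/11
row 3: denom=6−1·2/11=64/11; d'=(42−1·-123/11)/(64/11)=585/64
back: M3=585/64
back: M2=-123/11−2/11·585/64=-411/32
back: M1=9/4−1/4·-411/32=699/128
M: M0=0, M1=699/128, M2=-411/32, M3=585/64, M4=0
seg 0: a=5, c=M0/2=0, d=(M1−M0)/(6·2)=233/512, b=Δ0−h0·(2M0+M1)/6=-425/128
seg 1: a=2, c=M1/2=699/256, d=(M2−M1)/(6·2)=-781/512, b=Δ1−h1·(2M1+M2)/6=137/64
seg 2: a=5, c=M2/2=-411/64, d=(M3−M2)/(6·1)=469/128, b=Δ2−h2·(2M2+M3)/6=-671/128
seg 3: a=-3, c=M3/2=585/128, d=(M4−M3)/(6·2)=-195/256, b=Δ3−h3·(2M3+M4)/6=-227/32
t_q=6 → seg 3, τ=1; S=-3+-227/32·τ+585/128·τ²+-195/256·τ³=-1609/256

  seg 0: a=5 b=-425/128 c=0 d=233/512
  seg 1: a=2 b=137/64 c=699/256 d=-781/512
  seg 2: a=5 b=-671/128 c=-411/64 d=469/128
  seg 3: a=-3 b=-227/32 c=585/128 d=-195/256
S(6) = -1609/256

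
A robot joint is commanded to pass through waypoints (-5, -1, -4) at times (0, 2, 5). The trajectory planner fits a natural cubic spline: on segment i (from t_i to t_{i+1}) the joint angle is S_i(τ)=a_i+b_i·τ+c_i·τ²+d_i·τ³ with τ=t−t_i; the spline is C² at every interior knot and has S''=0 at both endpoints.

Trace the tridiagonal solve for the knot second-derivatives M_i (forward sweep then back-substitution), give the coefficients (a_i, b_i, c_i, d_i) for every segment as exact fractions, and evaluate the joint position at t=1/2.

Δ: Δ0=2, Δ1=-1
row 1: diag=10, rhs=-18; c'=3/10, d'=-9/5
back: M1=-9/5
M: M0=0, M1=-9/5, M2=0
seg 0: a=-5, c=M0/2=0, d=(M1−M0)/(6·2)=-3/20, b=Δ0−h0·(2M0+M1)/6=13/5
seg 1: a=-1, c=M1/2=-9/10, d=(M2−M1)/(6·3)=1/10, b=Δ1−h1·(2M1+M2)/6=4/5
t_q=1/2 → seg 0, τ=1/2; S=-5+13/5·τ+0·τ²+-3/20·τ³=-119/32

  seg 0: a=-5 b=13/5 c=0 d=-3/20
  seg 1: a=-1 b=4/5 c=-9/10 d=1/10
S(1/2) = -119/32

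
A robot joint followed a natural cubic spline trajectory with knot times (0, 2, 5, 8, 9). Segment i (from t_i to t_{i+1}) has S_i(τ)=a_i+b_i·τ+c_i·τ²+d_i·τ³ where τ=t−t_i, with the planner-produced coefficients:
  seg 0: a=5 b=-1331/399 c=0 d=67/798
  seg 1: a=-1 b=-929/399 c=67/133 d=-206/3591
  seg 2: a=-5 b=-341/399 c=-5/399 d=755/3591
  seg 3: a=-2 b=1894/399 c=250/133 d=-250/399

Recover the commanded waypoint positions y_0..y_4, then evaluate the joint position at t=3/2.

y_0=5 y_1=-1 y_2=-5 y_3=-2 y_4=4
S(3/2) = 85/304

y_0 = S_0(0) = a_0 = 5
y_1 = S_1(0) = a_1 = -1
y_2 = S_2(0) = a_2 = -5
y_3 = S_3(0) = a_3 = -2
y_4 = S_3(1) = 4
t_q=3/2 is in segment 0 (τ=3/2); S_0(τ)=85/304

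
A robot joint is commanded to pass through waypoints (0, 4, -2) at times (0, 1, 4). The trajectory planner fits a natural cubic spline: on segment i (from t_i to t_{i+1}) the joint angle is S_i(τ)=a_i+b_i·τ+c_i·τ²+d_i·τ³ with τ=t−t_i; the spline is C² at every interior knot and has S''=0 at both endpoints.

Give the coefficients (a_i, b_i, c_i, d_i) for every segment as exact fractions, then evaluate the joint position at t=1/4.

  seg 0: a=0 b=19/4 c=0 d=-3/4
  seg 1: a=4 b=5/2 c=-9/4 d=1/4
S(1/4) = 301/256

Δ: Δ0=4, Δ1=-2
row 1: diag=8, rhs=-36; c'=3/8, d'=-9/2
back: M1=-9/2
M: M0=0, M1=-9/2, M2=0
seg 0: a=0, c=M0/2=0, d=(M1−M0)/(6·1)=-3/4, b=Δ0−h0·(2M0+M1)/6=19/4
seg 1: a=4, c=M1/2=-9/4, d=(M2−M1)/(6·3)=1/4, b=Δ1−h1·(2M1+M2)/6=5/2
t_q=1/4 → seg 0, τ=1/4; S=0+19/4·τ+0·τ²+-3/4·τ³=301/256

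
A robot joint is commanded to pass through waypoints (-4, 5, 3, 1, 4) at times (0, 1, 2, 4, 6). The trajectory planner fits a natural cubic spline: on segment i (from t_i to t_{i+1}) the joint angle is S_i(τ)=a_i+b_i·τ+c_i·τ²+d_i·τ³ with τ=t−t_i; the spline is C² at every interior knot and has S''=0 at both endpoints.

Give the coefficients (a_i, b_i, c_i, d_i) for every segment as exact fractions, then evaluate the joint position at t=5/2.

  seg 0: a=-4 b=1999/168 c=0 d=-487/168
  seg 1: a=5 b=269/84 c=-487/56 d=587/168
  seg 2: a=3 b=-89/24 c=25/14 d=-145/672
  seg 3: a=1 b=71/84 c=55/112 d=-55/672
S(5/2) = 2805/1792

Δ: Δ0=9, Δ1=-2, Δ2=-1, Δ3=3/2
row 1: diag=4, rhs=-66; c'=1/4, d'=-33/2
row 2: denom=6−1·1/4=23/4; d'=(6−1·-33/2)/(23/4)=90/23
row 3: denom=8−2·8/23=168/23; d'=(15−2·90/23)/(168/23)=55/56
back: M3=55/56
back: M2=90/23−8/23·55/56=25/7
back: M1=-33/2−1/4·25/7=-487/28
M: M0=0, M1=-487/28, M2=25/7, M3=55/56, M4=0
seg 0: a=-4, c=M0/2=0, d=(M1−M0)/(6·1)=-487/168, b=Δ0−h0·(2M0+M1)/6=1999/168
seg 1: a=5, c=M1/2=-487/56, d=(M2−M1)/(6·1)=587/168, b=Δ1−h1·(2M1+M2)/6=269/84
seg 2: a=3, c=M2/2=25/14, d=(M3−M2)/(6·2)=-145/672, b=Δ2−h2·(2M2+M3)/6=-89/24
seg 3: a=1, c=M3/2=55/112, d=(M4−M3)/(6·2)=-55/672, b=Δ3−h3·(2M3+M4)/6=71/84
t_q=5/2 → seg 2, τ=1/2; S=3+-89/24·τ+25/14·τ²+-145/672·τ³=2805/1792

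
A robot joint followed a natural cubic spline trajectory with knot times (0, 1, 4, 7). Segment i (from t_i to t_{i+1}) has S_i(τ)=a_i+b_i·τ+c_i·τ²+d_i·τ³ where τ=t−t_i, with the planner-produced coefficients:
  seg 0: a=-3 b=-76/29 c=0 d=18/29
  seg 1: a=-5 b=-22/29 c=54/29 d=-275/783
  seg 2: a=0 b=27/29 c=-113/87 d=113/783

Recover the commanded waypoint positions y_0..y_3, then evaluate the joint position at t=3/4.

y_0 = S_0(0) = a_0 = -3
y_1 = S_1(0) = a_1 = -5
y_2 = S_2(0) = a_2 = 0
y_3 = S_2(3) = -5
t_q=3/4 is in segment 0 (τ=3/4); S_0(τ)=-4365/928

y_0=-3 y_1=-5 y_2=0 y_3=-5
S(3/4) = -4365/928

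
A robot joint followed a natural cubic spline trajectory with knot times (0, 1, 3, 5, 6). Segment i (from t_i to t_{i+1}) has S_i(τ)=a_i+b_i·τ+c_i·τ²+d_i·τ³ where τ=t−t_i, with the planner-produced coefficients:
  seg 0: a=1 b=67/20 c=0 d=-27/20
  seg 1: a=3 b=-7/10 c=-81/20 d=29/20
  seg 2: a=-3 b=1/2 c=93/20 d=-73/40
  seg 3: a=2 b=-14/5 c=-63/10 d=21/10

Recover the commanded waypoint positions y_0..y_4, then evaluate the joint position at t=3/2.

y_0 = S_0(0) = a_0 = 1
y_1 = S_1(0) = a_1 = 3
y_2 = S_2(0) = a_2 = -3
y_3 = S_3(0) = a_3 = 2
y_4 = S_3(1) = -5
t_q=3/2 is in segment 1 (τ=1/2); S_1(τ)=291/160

y_0=1 y_1=3 y_2=-3 y_3=2 y_4=-5
S(3/2) = 291/160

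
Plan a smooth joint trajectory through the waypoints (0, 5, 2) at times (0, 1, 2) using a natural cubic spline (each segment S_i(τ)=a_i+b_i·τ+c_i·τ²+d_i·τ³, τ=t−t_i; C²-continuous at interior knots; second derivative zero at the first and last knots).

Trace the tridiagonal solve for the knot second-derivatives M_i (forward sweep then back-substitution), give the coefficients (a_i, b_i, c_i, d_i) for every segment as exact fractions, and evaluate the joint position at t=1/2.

Δ: Δ0=5, Δ1=-3
row 1: diag=4, rhs=-48; c'=1/4, d'=-12
back: M1=-12
M: M0=0, M1=-12, M2=0
seg 0: a=0, c=M0/2=0, d=(M1−M0)/(6·1)=-2, b=Δ0−h0·(2M0+M1)/6=7
seg 1: a=5, c=M1/2=-6, d=(M2−M1)/(6·1)=2, b=Δ1−h1·(2M1+M2)/6=1
t_q=1/2 → seg 0, τ=1/2; S=0+7·τ+0·τ²+-2·τ³=13/4

  seg 0: a=0 b=7 c=0 d=-2
  seg 1: a=5 b=1 c=-6 d=2
S(1/2) = 13/4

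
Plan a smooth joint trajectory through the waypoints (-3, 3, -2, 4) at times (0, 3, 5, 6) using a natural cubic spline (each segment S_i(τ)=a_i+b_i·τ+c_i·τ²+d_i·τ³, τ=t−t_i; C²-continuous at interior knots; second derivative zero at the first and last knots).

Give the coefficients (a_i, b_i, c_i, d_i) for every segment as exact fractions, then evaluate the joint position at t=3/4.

  seg 0: a=-3 b=61/14 c=0 d=-11/42
  seg 1: a=3 b=-19/7 c=-33/14 d=69/56
  seg 2: a=-2 b=37/14 c=141/28 d=-47/28
S(3/4) = 141/896

Δ: Δ0=2, Δ1=-5/2, Δ2=6
row 1: diag=10, rhs=-27; c'=1/5, d'=-27/10
row 2: denom=6−2·1/5=28/5; d'=(51−2·-27/10)/(28/5)=141/14
back: M2=141/14
back: M1=-27/10−1/5·141/14=-33/7
M: M0=0, M1=-33/7, M2=141/14, M3=0
seg 0: a=-3, c=M0/2=0, d=(M1−M0)/(6·3)=-11/42, b=Δ0−h0·(2M0+M1)/6=61/14
seg 1: a=3, c=M1/2=-33/14, d=(M2−M1)/(6·2)=69/56, b=Δ1−h1·(2M1+M2)/6=-19/7
seg 2: a=-2, c=M2/2=141/28, d=(M3−M2)/(6·1)=-47/28, b=Δ2−h2·(2M2+M3)/6=37/14
t_q=3/4 → seg 0, τ=3/4; S=-3+61/14·τ+0·τ²+-11/42·τ³=141/896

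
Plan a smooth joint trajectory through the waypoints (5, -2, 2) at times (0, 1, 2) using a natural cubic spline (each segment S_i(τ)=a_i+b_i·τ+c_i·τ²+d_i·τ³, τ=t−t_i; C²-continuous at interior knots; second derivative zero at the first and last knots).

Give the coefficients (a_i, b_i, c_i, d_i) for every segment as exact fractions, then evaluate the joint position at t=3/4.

  seg 0: a=5 b=-39/4 c=0 d=11/4
  seg 1: a=-2 b=-3/2 c=33/4 d=-11/4
S(3/4) = -295/256

Δ: Δ0=-7, Δ1=4
row 1: diag=4, rhs=66; c'=1/4, d'=33/2
back: M1=33/2
M: M0=0, M1=33/2, M2=0
seg 0: a=5, c=M0/2=0, d=(M1−M0)/(6·1)=11/4, b=Δ0−h0·(2M0+M1)/6=-39/4
seg 1: a=-2, c=M1/2=33/4, d=(M2−M1)/(6·1)=-11/4, b=Δ1−h1·(2M1+M2)/6=-3/2
t_q=3/4 → seg 0, τ=3/4; S=5+-39/4·τ+0·τ²+11/4·τ³=-295/256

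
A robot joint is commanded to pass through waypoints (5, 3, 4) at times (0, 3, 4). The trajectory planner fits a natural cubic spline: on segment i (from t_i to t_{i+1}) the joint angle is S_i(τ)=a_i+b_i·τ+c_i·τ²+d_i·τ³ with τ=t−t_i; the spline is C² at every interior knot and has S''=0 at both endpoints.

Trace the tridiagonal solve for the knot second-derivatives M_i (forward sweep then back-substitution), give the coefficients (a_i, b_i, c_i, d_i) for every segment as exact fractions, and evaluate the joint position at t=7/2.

Δ: Δ0=-2/3, Δ1=1
row 1: diag=8, rhs=10; c'=1/8, d'=5/4
back: M1=5/4
M: M0=0, M1=5/4, M2=0
seg 0: a=5, c=M0/2=0, d=(M1−M0)/(6·3)=5/72, b=Δ0−h0·(2M0+M1)/6=-31/24
seg 1: a=3, c=M1/2=5/8, d=(M2−M1)/(6·1)=-5/24, b=Δ1−h1·(2M1+M2)/6=7/12
t_q=7/2 → seg 1, τ=1/2; S=3+7/12·τ+5/8·τ²+-5/24·τ³=219/64

  seg 0: a=5 b=-31/24 c=0 d=5/72
  seg 1: a=3 b=7/12 c=5/8 d=-5/24
S(7/2) = 219/64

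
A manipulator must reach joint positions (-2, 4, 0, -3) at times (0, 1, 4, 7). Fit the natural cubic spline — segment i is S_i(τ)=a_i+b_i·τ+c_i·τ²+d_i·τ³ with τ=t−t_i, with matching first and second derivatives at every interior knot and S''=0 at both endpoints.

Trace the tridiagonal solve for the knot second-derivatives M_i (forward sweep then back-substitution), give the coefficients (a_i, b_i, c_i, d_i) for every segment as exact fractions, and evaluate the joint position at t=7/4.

  seg 0: a=-2 b=611/87 c=0 d=-89/87
  seg 1: a=4 b=344/87 c=-89/29 d=341/783
  seg 2: a=0 b=-235/87 c=74/87 d=-74/783
S(7/4) = 10065/1856

Δ: Δ0=6, Δ1=-4/3, Δ2=-1
row 1: diag=8, rhs=-44; c'=3/8, d'=-11/2
row 2: denom=12−3·3/8=87/8; d'=(2−3·-11/2)/(87/8)=148/87
back: M2=148/87
back: M1=-11/2−3/8·148/87=-178/29
M: M0=0, M1=-178/29, M2=148/87, M3=0
seg 0: a=-2, c=M0/2=0, d=(M1−M0)/(6·1)=-89/87, b=Δ0−h0·(2M0+M1)/6=611/87
seg 1: a=4, c=M1/2=-89/29, d=(M2−M1)/(6·3)=341/783, b=Δ1−h1·(2M1+M2)/6=344/87
seg 2: a=0, c=M2/2=74/87, d=(M3−M2)/(6·3)=-74/783, b=Δ2−h2·(2M2+M3)/6=-235/87
t_q=7/4 → seg 1, τ=3/4; S=4+344/87·τ+-89/29·τ²+341/783·τ³=10065/1856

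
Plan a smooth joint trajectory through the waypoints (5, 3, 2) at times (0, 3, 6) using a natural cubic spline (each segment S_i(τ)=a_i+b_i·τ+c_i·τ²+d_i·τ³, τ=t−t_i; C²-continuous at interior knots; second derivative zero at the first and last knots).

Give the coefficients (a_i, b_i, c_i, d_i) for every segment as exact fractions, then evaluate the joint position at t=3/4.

Δ: Δ0=-2/3, Δ1=-1/3
row 1: diag=12, rhs=2; c'=1/4, d'=1/6
back: M1=1/6
M: M0=0, M1=1/6, M2=0
seg 0: a=5, c=M0/2=0, d=(M1−M0)/(6·3)=1/108, b=Δ0−h0·(2M0+M1)/6=-3/4
seg 1: a=3, c=M1/2=1/12, d=(M2−M1)/(6·3)=-1/108, b=Δ1−h1·(2M1+M2)/6=-1/2
t_q=3/4 → seg 0, τ=3/4; S=5+-3/4·τ+0·τ²+1/108·τ³=1137/256

  seg 0: a=5 b=-3/4 c=0 d=1/108
  seg 1: a=3 b=-1/2 c=1/12 d=-1/108
S(3/4) = 1137/256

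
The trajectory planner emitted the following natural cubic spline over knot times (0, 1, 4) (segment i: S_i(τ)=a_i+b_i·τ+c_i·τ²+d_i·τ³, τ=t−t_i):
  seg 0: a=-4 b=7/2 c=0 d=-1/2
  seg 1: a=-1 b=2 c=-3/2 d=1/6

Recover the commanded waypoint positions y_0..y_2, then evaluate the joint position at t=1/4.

y_0=-4 y_1=-1 y_2=-4
S(1/4) = -401/128

y_0 = S_0(0) = a_0 = -4
y_1 = S_1(0) = a_1 = -1
y_2 = S_1(3) = -4
t_q=1/4 is in segment 0 (τ=1/4); S_0(τ)=-401/128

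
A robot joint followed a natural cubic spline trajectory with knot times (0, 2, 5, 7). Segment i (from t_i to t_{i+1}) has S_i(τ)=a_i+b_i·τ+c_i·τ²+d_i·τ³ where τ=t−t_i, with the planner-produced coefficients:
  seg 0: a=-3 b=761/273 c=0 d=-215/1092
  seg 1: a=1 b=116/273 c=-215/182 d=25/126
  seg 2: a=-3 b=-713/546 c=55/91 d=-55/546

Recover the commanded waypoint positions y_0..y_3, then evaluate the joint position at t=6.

y_0 = S_0(0) = a_0 = -3
y_1 = S_1(0) = a_1 = 1
y_2 = S_2(0) = a_2 = -3
y_3 = S_2(2) = -4
t_q=6 is in segment 2 (τ=1); S_2(τ)=-346/91

y_0=-3 y_1=1 y_2=-3 y_3=-4
S(6) = -346/91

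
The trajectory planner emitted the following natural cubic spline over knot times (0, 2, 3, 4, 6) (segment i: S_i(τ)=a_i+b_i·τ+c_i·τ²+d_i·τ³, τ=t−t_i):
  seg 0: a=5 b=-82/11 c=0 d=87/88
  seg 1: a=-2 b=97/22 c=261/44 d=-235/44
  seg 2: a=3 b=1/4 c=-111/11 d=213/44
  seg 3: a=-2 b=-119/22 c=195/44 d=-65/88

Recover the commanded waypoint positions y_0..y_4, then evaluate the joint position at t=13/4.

y_0=5 y_1=-2 y_2=3 y_3=-2 y_4=-1
S(13/4) = 7061/2816

y_0 = S_0(0) = a_0 = 5
y_1 = S_1(0) = a_1 = -2
y_2 = S_2(0) = a_2 = 3
y_3 = S_3(0) = a_3 = -2
y_4 = S_3(2) = -1
t_q=13/4 is in segment 2 (τ=1/4); S_2(τ)=7061/2816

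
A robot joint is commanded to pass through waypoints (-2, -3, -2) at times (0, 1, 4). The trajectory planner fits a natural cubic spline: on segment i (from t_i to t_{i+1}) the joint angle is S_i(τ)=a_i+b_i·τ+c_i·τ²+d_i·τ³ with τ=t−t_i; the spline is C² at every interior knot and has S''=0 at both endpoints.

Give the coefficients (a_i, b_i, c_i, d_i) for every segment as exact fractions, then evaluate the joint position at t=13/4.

Δ: Δ0=-1, Δ1=1/3
row 1: diag=8, rhs=8; c'=3/8, d'=1
back: M1=1
M: M0=0, M1=1, M2=0
seg 0: a=-2, c=M0/2=0, d=(M1−M0)/(6·1)=1/6, b=Δ0−h0·(2M0+M1)/6=-7/6
seg 1: a=-3, c=M1/2=1/2, d=(M2−M1)/(6·3)=-1/18, b=Δ1−h1·(2M1+M2)/6=-2/3
t_q=13/4 → seg 1, τ=9/4; S=-3+-2/3·τ+1/2·τ²+-1/18·τ³=-333/128

  seg 0: a=-2 b=-7/6 c=0 d=1/6
  seg 1: a=-3 b=-2/3 c=1/2 d=-1/18
S(13/4) = -333/128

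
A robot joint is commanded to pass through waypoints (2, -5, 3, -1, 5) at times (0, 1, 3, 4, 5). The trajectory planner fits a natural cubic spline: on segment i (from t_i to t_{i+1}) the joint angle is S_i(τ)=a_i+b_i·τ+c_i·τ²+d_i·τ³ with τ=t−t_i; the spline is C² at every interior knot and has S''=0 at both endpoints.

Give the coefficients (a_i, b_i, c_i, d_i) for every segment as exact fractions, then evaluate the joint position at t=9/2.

Δ: Δ0=-7, Δ1=4, Δ2=-4, Δ3=6
row 1: diag=6, rhs=66; c'=1/3, d'=11
row 2: denom=6−2·1/3=16/3; d'=(-48−2·11)/(16/3)=-105/8
row 3: denom=4−1·3/16=61/16; d'=(60−1·-105/8)/(61/16)=1170/61
back: M3=1170/61
back: M2=-105/8−3/16·1170/61=-1020/61
back: M1=11−1/3·-1020/61=1011/61
M: M0=0, M1=1011/61, M2=-1020/61, M3=1170/61, M4=0
seg 0: a=2, c=M0/2=0, d=(M1−M0)/(6·1)=337/122, b=Δ0−h0·(2M0+M1)/6=-1191/122
seg 1: a=-5, c=M1/2=1011/122, d=(M2−M1)/(6·2)=-677/244, b=Δ1−h1·(2M1+M2)/6=-90/61
seg 2: a=3, c=M2/2=-510/61, d=(M3−M2)/(6·1)=365/61, b=Δ2−h2·(2M2+M3)/6=-99/61
seg 3: a=-1, c=M3/2=585/61, d=(M4−M3)/(6·1)=-195/61, b=Δ3−h3·(2M3+M4)/6=-24/61
t_q=9/2 → seg 3, τ=1/2; S=-1+-24/61·τ+585/61·τ²+-195/61·τ³=391/488

  seg 0: a=2 b=-1191/122 c=0 d=337/122
  seg 1: a=-5 b=-90/61 c=1011/122 d=-677/244
  seg 2: a=3 b=-99/61 c=-510/61 d=365/61
  seg 3: a=-1 b=-24/61 c=585/61 d=-195/61
S(9/2) = 391/488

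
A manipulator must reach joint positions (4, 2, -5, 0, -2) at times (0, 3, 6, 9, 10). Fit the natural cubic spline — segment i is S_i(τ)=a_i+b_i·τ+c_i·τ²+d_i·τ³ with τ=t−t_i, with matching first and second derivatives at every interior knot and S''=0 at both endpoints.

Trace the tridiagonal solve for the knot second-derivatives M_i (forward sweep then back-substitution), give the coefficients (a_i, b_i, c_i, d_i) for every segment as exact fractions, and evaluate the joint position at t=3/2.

  seg 0: a=4 b=29/162 c=0 d=-137/1458
  seg 1: a=2 b=-191/81 c=-137/162 d=415/1458
  seg 2: a=-5 b=41/162 c=139/81 d=-605/1458
  seg 3: a=0 b=-53/81 c=-109/54 d=109/162
S(3/2) = 569/144

Δ: Δ0=-2/3, Δ1=-7/3, Δ2=5/3, Δ3=-2
row 1: diag=12, rhs=-10; c'=1/4, d'=-5/6
row 2: denom=12−3·1/4=45/4; d'=(24−3·-5/6)/(45/4)=106/45
row 3: denom=8−3·4/15=36/5; d'=(-22−3·106/45)/(36/5)=-109/27
back: M3=-109/27
back: M2=106/45−4/15·-109/27=278/81
back: M1=-5/6−1/4·278/81=-137/81
M: M0=0, M1=-137/81, M2=278/81, M3=-109/27, M4=0
seg 0: a=4, c=M0/2=0, d=(M1−M0)/(6·3)=-137/1458, b=Δ0−h0·(2M0+M1)/6=29/162
seg 1: a=2, c=M1/2=-137/162, d=(M2−M1)/(6·3)=415/1458, b=Δ1−h1·(2M1+M2)/6=-191/81
seg 2: a=-5, c=M2/2=139/81, d=(M3−M2)/(6·3)=-605/1458, b=Δ2−h2·(2M2+M3)/6=41/162
seg 3: a=0, c=M3/2=-109/54, d=(M4−M3)/(6·1)=109/162, b=Δ3−h3·(2M3+M4)/6=-53/81
t_q=3/2 → seg 0, τ=3/2; S=4+29/162·τ+0·τ²+-137/1458·τ³=569/144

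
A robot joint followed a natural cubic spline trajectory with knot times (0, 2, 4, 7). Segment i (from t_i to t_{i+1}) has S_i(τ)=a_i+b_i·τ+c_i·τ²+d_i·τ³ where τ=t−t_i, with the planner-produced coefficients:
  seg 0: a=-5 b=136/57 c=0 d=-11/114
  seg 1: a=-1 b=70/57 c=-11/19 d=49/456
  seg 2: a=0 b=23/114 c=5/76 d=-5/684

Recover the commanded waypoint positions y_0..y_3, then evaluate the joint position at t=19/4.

y_0 = S_0(0) = a_0 = -5
y_1 = S_1(0) = a_1 = -1
y_2 = S_2(0) = a_2 = 0
y_3 = S_2(3) = 1
t_q=19/4 is in segment 2 (τ=3/4); S_2(τ)=901/4864

y_0=-5 y_1=-1 y_2=0 y_3=1
S(19/4) = 901/4864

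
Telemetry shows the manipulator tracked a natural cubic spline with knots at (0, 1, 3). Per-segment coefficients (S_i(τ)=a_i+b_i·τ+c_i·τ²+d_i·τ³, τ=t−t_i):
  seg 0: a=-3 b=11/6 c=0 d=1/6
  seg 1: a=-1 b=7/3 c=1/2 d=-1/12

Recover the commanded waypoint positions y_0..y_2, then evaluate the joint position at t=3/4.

y_0 = S_0(0) = a_0 = -3
y_1 = S_1(0) = a_1 = -1
y_2 = S_1(2) = 5
t_q=3/4 is in segment 0 (τ=3/4); S_0(τ)=-199/128

y_0=-3 y_1=-1 y_2=5
S(3/4) = -199/128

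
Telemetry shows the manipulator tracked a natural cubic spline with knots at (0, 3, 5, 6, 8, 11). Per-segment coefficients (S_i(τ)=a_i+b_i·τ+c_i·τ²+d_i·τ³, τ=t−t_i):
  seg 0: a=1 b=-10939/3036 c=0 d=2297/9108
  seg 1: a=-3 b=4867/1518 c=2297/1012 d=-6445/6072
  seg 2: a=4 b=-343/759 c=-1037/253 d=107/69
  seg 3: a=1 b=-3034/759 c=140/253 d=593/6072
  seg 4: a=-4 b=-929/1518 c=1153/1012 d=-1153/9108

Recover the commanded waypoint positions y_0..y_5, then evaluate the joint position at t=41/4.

y_0 = S_0(0) = a_0 = 1
y_1 = S_1(0) = a_1 = -3
y_2 = S_2(0) = a_2 = 4
y_3 = S_3(0) = a_3 = 1
y_4 = S_4(0) = a_4 = -4
y_5 = S_4(3) = 1
t_q=41/4 is in segment 4 (τ=9/4); S_4(τ)=-68077/64768

y_0=1 y_1=-3 y_2=4 y_3=1 y_4=-4 y_5=1
S(41/4) = -68077/64768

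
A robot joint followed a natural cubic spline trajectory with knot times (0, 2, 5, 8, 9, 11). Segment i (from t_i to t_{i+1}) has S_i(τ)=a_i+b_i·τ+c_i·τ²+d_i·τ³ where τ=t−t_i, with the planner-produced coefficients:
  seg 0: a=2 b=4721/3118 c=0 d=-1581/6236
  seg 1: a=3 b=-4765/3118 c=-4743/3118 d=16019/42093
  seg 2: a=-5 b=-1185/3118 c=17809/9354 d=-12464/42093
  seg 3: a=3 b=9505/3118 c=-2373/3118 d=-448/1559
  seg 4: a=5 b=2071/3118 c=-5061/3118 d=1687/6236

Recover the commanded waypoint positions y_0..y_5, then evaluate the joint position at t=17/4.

y_0 = S_0(0) = a_0 = 2
y_1 = S_1(0) = a_1 = 3
y_2 = S_2(0) = a_2 = -5
y_3 = S_3(0) = a_3 = 3
y_4 = S_4(0) = a_4 = 5
y_5 = S_4(2) = 2
t_q=17/4 is in segment 1 (τ=9/4); S_1(τ)=-379605/99776

y_0=2 y_1=3 y_2=-5 y_3=3 y_4=5 y_5=2
S(17/4) = -379605/99776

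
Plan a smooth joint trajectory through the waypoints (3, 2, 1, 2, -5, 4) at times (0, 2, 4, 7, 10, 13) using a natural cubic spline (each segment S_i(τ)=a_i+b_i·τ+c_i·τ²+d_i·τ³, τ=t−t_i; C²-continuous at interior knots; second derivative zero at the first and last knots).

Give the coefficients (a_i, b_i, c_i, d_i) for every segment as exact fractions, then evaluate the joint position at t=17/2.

Δ: Δ0=-1/2, Δ1=-1/2, Δ2=1/3, Δ3=-7/3, Δ4=3
row 1: diag=8, rhs=0; c'=1/4, d'=0
row 2: denom=10−2·1/4=19/2; d'=(5−2·0)/(19/2)=10/19
row 3: denom=12−3·6/19=210/19; d'=(-16−3·10/19)/(210/19)=-167/105
row 4: denom=12−3·19/70=783/70; d'=(32−3·-167/105)/(783/70)=286/87
back: M4=286/87
back: M3=-167/105−19/70·286/87=-72/29
back: M2=10/19−6/19·-72/29=38/29
back: M1=0−1/4·38/29=-19/58
M: M0=0, M1=-19/58, M2=38/29, M3=-72/29, M4=286/87, M5=0
seg 0: a=3, c=M0/2=0, d=(M1−M0)/(6·2)=-19/696, b=Δ0−h0·(2M0+M1)/6=-34/87
seg 1: a=2, c=M1/2=-19/116, d=(M2−M1)/(6·2)=95/696, b=Δ1−h1·(2M1+M2)/6=-125/174
seg 2: a=1, c=M2/2=19/29, d=(M3−M2)/(6·3)=-55/261, b=Δ2−h2·(2M2+M3)/6=23/87
seg 3: a=2, c=M3/2=-36/29, d=(M4−M3)/(6·3)=251/783, b=Δ3−h3·(2M3+M4)/6=-130/87
seg 4: a=-5, c=M4/2=143/87, d=(M5−M4)/(6·3)=-143/783, b=Δ4−h4·(2M4+M5)/6=-25/87
t_q=17/2 → seg 3, τ=3/2; S=2+-130/87·τ+-36/29·τ²+251/783·τ³=-453/232

  seg 0: a=3 b=-34/87 c=0 d=-19/696
  seg 1: a=2 b=-125/174 c=-19/116 d=95/696
  seg 2: a=1 b=23/87 c=19/29 d=-55/261
  seg 3: a=2 b=-130/87 c=-36/29 d=251/783
  seg 4: a=-5 b=-25/87 c=143/87 d=-143/783
S(17/2) = -453/232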